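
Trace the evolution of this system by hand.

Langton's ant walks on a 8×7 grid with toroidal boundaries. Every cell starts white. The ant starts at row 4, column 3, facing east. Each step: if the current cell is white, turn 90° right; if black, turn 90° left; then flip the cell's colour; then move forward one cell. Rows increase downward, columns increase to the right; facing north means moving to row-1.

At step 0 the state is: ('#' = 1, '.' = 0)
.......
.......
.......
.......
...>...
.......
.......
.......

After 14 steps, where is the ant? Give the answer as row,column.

t=0: .......
.......
.......
.......
...>...
.......
.......
.......
t=1: .......
.......
.......
.......
...#...
...v...
.......
.......
t=2: .......
.......
.......
.......
...#...
..<#...
.......
.......
t=3: .......
.......
.......
.......
..^#...
..##...
.......
.......
t=4: .......
.......
.......
.......
..#>...
..##...
.......
.......
t=5: .......
.......
.......
...^...
..#....
..##...
.......
.......
t=6: .......
.......
.......
...#>..
..#....
..##...
.......
.......
t=7: .......
.......
.......
...##..
..#.v..
..##...
.......
.......
t=8: .......
.......
.......
...##..
..#<#..
..##...
.......
.......
t=9: .......
.......
.......
...^#..
..###..
..##...
.......
.......
t=10: .......
.......
.......
..<.#..
..###..
..##...
.......
.......
t=11: .......
.......
..^....
..#.#..
..###..
..##...
.......
.......
t=12: .......
.......
..#>...
..#.#..
..###..
..##...
.......
.......
t=13: .......
.......
..##...
..#v#..
..###..
..##...
.......
.......
t=14: .......
.......
..##...
..<##..
..###..
..##...
.......
.......

3,2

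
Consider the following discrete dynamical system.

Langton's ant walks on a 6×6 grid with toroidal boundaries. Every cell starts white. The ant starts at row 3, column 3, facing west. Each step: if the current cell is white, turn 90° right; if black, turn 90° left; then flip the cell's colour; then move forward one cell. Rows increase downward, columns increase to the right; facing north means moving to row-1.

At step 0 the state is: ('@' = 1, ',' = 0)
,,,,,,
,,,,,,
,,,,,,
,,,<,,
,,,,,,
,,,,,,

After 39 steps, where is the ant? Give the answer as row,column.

0) ,,,,,,
,,,,,,
,,,,,,
,,,<,,
,,,,,,
,,,,,,
1) ,,,,,,
,,,,,,
,,,^,,
,,,@,,
,,,,,,
,,,,,,
2) ,,,,,,
,,,,,,
,,,@>,
,,,@,,
,,,,,,
,,,,,,
3) ,,,,,,
,,,,,,
,,,@@,
,,,@v,
,,,,,,
,,,,,,
4) ,,,,,,
,,,,,,
,,,@@,
,,,<@,
,,,,,,
,,,,,,
5) ,,,,,,
,,,,,,
,,,@@,
,,,,@,
,,,v,,
,,,,,,
6) ,,,,,,
,,,,,,
,,,@@,
,,,,@,
,,<@,,
,,,,,,
7) ,,,,,,
,,,,,,
,,,@@,
,,^,@,
,,@@,,
,,,,,,
8) ,,,,,,
,,,,,,
,,,@@,
,,@>@,
,,@@,,
,,,,,,
9) ,,,,,,
,,,,,,
,,,@@,
,,@@@,
,,@v,,
,,,,,,
10) ,,,,,,
,,,,,,
,,,@@,
,,@@@,
,,@,>,
,,,,,,
11) ,,,,,,
,,,,,,
,,,@@,
,,@@@,
,,@,@,
,,,,v,
12) ,,,,,,
,,,,,,
,,,@@,
,,@@@,
,,@,@,
,,,<@,
13) ,,,,,,
,,,,,,
,,,@@,
,,@@@,
,,@^@,
,,,@@,
14) ,,,,,,
,,,,,,
,,,@@,
,,@@@,
,,@@>,
,,,@@,
15) ,,,,,,
,,,,,,
,,,@@,
,,@@^,
,,@@,,
,,,@@,
16) ,,,,,,
,,,,,,
,,,@@,
,,@<,,
,,@@,,
,,,@@,
17) ,,,,,,
,,,,,,
,,,@@,
,,@,,,
,,@v,,
,,,@@,
18) ,,,,,,
,,,,,,
,,,@@,
,,@,,,
,,@,>,
,,,@@,
19) ,,,,,,
,,,,,,
,,,@@,
,,@,,,
,,@,@,
,,,@v,
20) ,,,,,,
,,,,,,
,,,@@,
,,@,,,
,,@,@,
,,,@,>
21) ,,,,,v
,,,,,,
,,,@@,
,,@,,,
,,@,@,
,,,@,@
22) ,,,,<@
,,,,,,
,,,@@,
,,@,,,
,,@,@,
,,,@,@
23) ,,,,@@
,,,,,,
,,,@@,
,,@,,,
,,@,@,
,,,@^@
24) ,,,,@@
,,,,,,
,,,@@,
,,@,,,
,,@,@,
,,,@@>
25) ,,,,@@
,,,,,,
,,,@@,
,,@,,,
,,@,@^
,,,@@,
26) ,,,,@@
,,,,,,
,,,@@,
,,@,,,
>,@,@@
,,,@@,
27) ,,,,@@
,,,,,,
,,,@@,
,,@,,,
@,@,@@
v,,@@,
28) ,,,,@@
,,,,,,
,,,@@,
,,@,,,
@,@,@@
@,,@@<
29) ,,,,@@
,,,,,,
,,,@@,
,,@,,,
@,@,@^
@,,@@@
30) ,,,,@@
,,,,,,
,,,@@,
,,@,,,
@,@,<,
@,,@@@
31) ,,,,@@
,,,,,,
,,,@@,
,,@,,,
@,@,,,
@,,@v@
32) ,,,,@@
,,,,,,
,,,@@,
,,@,,,
@,@,,,
@,,@,>
33) ,,,,@@
,,,,,,
,,,@@,
,,@,,,
@,@,,^
@,,@,,
34) ,,,,@@
,,,,,,
,,,@@,
,,@,,,
>,@,,@
@,,@,,
35) ,,,,@@
,,,,,,
,,,@@,
^,@,,,
,,@,,@
@,,@,,
36) ,,,,@@
,,,,,,
,,,@@,
@>@,,,
,,@,,@
@,,@,,
37) ,,,,@@
,,,,,,
,,,@@,
@@@,,,
,v@,,@
@,,@,,
38) ,,,,@@
,,,,,,
,,,@@,
@@@,,,
<@@,,@
@,,@,,
39) ,,,,@@
,,,,,,
,,,@@,
^@@,,,
@@@,,@
@,,@,,

3,0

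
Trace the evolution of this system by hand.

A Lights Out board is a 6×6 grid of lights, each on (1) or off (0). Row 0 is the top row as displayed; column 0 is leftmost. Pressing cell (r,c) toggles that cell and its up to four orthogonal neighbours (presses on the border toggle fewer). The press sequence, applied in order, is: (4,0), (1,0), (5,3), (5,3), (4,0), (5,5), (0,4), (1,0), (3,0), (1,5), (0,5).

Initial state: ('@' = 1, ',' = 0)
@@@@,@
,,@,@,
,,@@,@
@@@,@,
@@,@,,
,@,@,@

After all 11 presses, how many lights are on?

gen 0: @@@@,@
,,@,@,
,,@@,@
@@@,@,
@@,@,,
,@,@,@
gen 1: @@@@,@
,,@,@,
,,@@,@
,@@,@,
,,,@,,
@@,@,@
gen 2: ,@@@,@
@@@,@,
@,@@,@
,@@,@,
,,,@,,
@@,@,@
gen 3: ,@@@,@
@@@,@,
@,@@,@
,@@,@,
,,,,,,
@@@,@@
gen 4: ,@@@,@
@@@,@,
@,@@,@
,@@,@,
,,,@,,
@@,@,@
gen 5: ,@@@,@
@@@,@,
@,@@,@
@@@,@,
@@,@,,
,@,@,@
gen 6: ,@@@,@
@@@,@,
@,@@,@
@@@,@,
@@,@,@
,@,@@,
gen 7: ,@@,@,
@@@,,,
@,@@,@
@@@,@,
@@,@,@
,@,@@,
gen 8: @@@,@,
,,@,,,
,,@@,@
@@@,@,
@@,@,@
,@,@@,
gen 9: @@@,@,
,,@,,,
@,@@,@
,,@,@,
,@,@,@
,@,@@,
gen 10: @@@,@@
,,@,@@
@,@@,,
,,@,@,
,@,@,@
,@,@@,
gen 11: @@@,,,
,,@,@,
@,@@,,
,,@,@,
,@,@,@
,@,@@,

16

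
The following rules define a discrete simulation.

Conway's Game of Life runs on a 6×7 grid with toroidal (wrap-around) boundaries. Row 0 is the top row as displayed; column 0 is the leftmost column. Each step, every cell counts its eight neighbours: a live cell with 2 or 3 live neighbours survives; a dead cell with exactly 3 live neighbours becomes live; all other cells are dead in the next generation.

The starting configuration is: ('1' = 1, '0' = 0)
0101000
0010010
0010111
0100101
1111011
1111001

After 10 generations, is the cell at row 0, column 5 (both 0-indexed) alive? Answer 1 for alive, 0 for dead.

step 0: 0101000
0010010
0010111
0100101
1111011
1111001
step 1: 0001101
0110011
1110101
0000000
0000000
0000010
step 2: 1011101
0000000
0011001
1100000
0000000
0000110
step 3: 0001101
1100111
1110000
1110000
0000000
0000111
step 4: 0001000
0000100
0001010
1010000
1100011
0001101
step 5: 0001010
0001100
0001100
1010110
0111110
0011101
step 6: 0000010
0010010
0010000
0000001
1000000
0100001
step 7: 0000011
0000000
0000000
0000000
1000001
1000001
step 8: 1000011
0000000
0000000
0000000
1000001
0000000
step 9: 0000001
0000001
0000000
0000000
0000000
0000010
step 10: 0000011
0000000
0000000
0000000
0000000
0000000

1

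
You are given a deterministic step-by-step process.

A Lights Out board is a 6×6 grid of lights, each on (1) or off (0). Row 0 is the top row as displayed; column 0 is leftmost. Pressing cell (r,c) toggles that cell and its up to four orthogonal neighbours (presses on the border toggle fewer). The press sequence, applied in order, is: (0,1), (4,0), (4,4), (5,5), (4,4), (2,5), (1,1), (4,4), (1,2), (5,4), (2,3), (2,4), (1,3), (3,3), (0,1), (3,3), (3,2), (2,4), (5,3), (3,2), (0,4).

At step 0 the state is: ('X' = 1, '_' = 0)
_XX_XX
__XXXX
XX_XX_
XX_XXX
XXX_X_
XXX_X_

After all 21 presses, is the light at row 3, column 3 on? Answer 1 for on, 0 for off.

0

gen 0: _XX_XX
__XXXX
XX_XX_
XX_XXX
XXX_X_
XXX_X_
gen 1: X___XX
_XXXXX
XX_XX_
XX_XXX
XXX_X_
XXX_X_
gen 2: X___XX
_XXXXX
XX_XX_
_X_XXX
__X_X_
_XX_X_
gen 3: X___XX
_XXXXX
XX_XX_
_X_X_X
__XX_X
_XX___
gen 4: X___XX
_XXXXX
XX_XX_
_X_X_X
__XX__
_XX_XX
gen 5: X___XX
_XXXXX
XX_XX_
_X_XXX
__X_XX
_XX__X
gen 6: X___XX
_XXXX_
XX_X_X
_X_XX_
__X_XX
_XX__X
gen 7: XX__XX
X__XX_
X__X_X
_X_XX_
__X_XX
_XX__X
gen 8: XX__XX
X__XX_
X__X_X
_X_X__
__XX__
_XX_XX
gen 9: XXX_XX
XXX_X_
X_XX_X
_X_X__
__XX__
_XX_XX
gen 10: XXX_XX
XXX_X_
X_XX_X
_X_X__
__XXX_
_XXX__
gen 11: XXX_XX
XXXXX_
X___XX
_X____
__XXX_
_XXX__
gen 12: XXX_XX
XXXX__
X__X__
_X__X_
__XXX_
_XXX__
gen 13: XXXXXX
XX__X_
X_____
_X__X_
__XXX_
_XXX__
gen 14: XXXXXX
XX__X_
X__X__
_XXX__
__X_X_
_XXX__
gen 15: ___XXX
X___X_
X__X__
_XXX__
__X_X_
_XXX__
gen 16: ___XXX
X___X_
X_____
_X__X_
__XXX_
_XXX__
gen 17: ___XXX
X___X_
X_X___
__XXX_
___XX_
_XXX__
gen 18: ___XXX
X_____
X_XXXX
__XX__
___XX_
_XXX__
gen 19: ___XXX
X_____
X_XXXX
__XX__
____X_
_X__X_
gen 20: ___XXX
X_____
X__XXX
_X____
__X_X_
_X__X_
gen 21: ______
X___X_
X__XXX
_X____
__X_X_
_X__X_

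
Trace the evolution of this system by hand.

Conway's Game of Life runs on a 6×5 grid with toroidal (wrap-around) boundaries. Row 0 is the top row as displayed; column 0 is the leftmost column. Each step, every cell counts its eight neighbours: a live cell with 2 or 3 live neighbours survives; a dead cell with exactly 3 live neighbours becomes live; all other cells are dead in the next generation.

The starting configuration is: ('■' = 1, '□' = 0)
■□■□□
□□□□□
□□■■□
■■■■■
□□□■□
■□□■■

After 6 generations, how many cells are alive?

12

0) ■□■□□
□□□□□
□□■■□
■■■■■
□□□■□
■□□■■
1) ■■□■□
□■■■□
■□□□□
■■□□□
□□□□□
■■■■□
2) □□□□□
□□□■□
■□□□■
■■□□□
□□□□■
■□□■□
3) □□□□■
□□□□■
■■□□■
□■□□□
□■□□■
□□□□■
4) ■□□■■
□□□■■
□■□□■
□■■□■
□□□□□
□□□■■
5) ■□■□□
□□■□□
□■□□■
□■■■□
■□■□■
■□□■□
6) □□■■■
■□■■□
■■□□□
□□□□□
■□□□□
■□■■□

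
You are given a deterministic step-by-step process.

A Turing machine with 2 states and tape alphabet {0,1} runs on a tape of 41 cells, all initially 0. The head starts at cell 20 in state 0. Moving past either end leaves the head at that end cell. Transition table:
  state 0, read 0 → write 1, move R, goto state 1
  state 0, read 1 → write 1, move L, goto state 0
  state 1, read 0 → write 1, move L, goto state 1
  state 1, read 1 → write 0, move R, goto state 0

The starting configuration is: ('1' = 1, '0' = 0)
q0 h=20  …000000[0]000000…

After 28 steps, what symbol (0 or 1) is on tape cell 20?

1

gen 0: q0 h=20  …000000[0]000000…
gen 1: q1 h=21  …000001[0]000000…
gen 2: q1 h=20  …000000[1]100000…
gen 3: q0 h=21  …000000[1]000000…
gen 4: q0 h=20  …000000[0]100000…
gen 5: q1 h=21  …000001[1]000000…
gen 6: q0 h=22  …000010[0]000000…
gen 7: q1 h=23  …000101[0]000000…
gen 8: q1 h=22  …000010[1]100000…
gen 9: q0 h=23  …000100[1]000000…
gen 10: q0 h=22  …000010[0]100000…
gen 11: q1 h=23  …000101[1]000000…
gen 12: q0 h=24  …001010[0]000000…
gen 13: q1 h=25  …010101[0]000000…
gen 14: q1 h=24  …001010[1]100000…
gen 15: q0 h=25  …010100[1]000000…
gen 16: q0 h=24  …001010[0]100000…
gen 17: q1 h=25  …010101[1]000000…
gen 18: q0 h=26  …101010[0]000000…
gen 19: q1 h=27  …010101[0]000000…
gen 20: q1 h=26  …101010[1]100000…
gen 21: q0 h=27  …010100[1]000000…
gen 22: q0 h=26  …101010[0]100000…
gen 23: q1 h=27  …010101[1]000000…
gen 24: q0 h=28  …101010[0]000000…
gen 25: q1 h=29  …010101[0]000000…
gen 26: q1 h=28  …101010[1]100000…
gen 27: q0 h=29  …010100[1]000000…
gen 28: q0 h=28  …101010[0]100000…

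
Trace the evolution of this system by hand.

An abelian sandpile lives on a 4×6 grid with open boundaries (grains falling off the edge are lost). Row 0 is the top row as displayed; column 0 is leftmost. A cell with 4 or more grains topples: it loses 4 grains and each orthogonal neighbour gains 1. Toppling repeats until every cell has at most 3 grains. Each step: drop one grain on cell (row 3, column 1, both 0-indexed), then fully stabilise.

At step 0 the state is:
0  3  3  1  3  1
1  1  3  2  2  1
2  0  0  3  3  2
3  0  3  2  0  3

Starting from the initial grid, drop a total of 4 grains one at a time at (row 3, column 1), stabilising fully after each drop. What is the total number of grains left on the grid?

42

step 0: 0  3  3  1  3  1
1  1  3  2  2  1
2  0  0  3  3  2
3  0  3  2  0  3
step 1: 0  3  3  1  3  1
1  1  3  2  2  1
2  0  0  3  3  2
3  1  3  2  0  3
step 2: 0  3  3  1  3  1
1  1  3  2  2  1
2  0  0  3  3  2
3  2  3  2  0  3
step 3: 0  3  3  1  3  1
1  1  3  2  2  1
2  0  0  3  3  2
3  3  3  2  0  3
step 4: 0  3  3  1  3  1
1  1  3  2  2  1
3  1  1  3  3  2
0  2  0  3  0  3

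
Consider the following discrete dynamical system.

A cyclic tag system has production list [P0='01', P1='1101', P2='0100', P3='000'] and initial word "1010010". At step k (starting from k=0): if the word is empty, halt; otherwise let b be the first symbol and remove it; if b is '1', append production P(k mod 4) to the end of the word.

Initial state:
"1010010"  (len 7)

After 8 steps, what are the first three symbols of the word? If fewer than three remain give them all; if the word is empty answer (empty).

[0] "1010010"  (len 7)
[1] "01001001"  (len 8)
[2] "1001001"  (len 7)
[3] "0010010100"  (len 10)
[4] "010010100"  (len 9)
[5] "10010100"  (len 8)
[6] "00101001101"  (len 11)
[7] "0101001101"  (len 10)
[8] "101001101"  (len 9)

101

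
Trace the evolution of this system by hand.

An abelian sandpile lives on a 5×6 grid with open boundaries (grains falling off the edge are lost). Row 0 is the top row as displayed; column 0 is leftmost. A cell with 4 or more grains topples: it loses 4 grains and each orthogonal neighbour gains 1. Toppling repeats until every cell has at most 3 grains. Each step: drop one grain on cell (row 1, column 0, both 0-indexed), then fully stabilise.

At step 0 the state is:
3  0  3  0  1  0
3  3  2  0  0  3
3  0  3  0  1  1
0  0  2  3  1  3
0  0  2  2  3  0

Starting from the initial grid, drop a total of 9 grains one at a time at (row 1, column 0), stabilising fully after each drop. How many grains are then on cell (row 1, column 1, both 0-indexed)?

2

t=0: 3  0  3  0  1  0
3  3  2  0  0  3
3  0  3  0  1  1
0  0  2  3  1  3
0  0  2  2  3  0
t=1: 0  2  3  0  1  0
3  0  3  0  0  3
0  2  3  0  1  1
1  0  2  3  1  3
0  0  2  2  3  0
t=2: 1  2  3  0  1  0
0  1  3  0  0  3
1  2  3  0  1  1
1  0  2  3  1  3
0  0  2  2  3  0
t=3: 1  2  3  0  1  0
1  1  3  0  0  3
1  2  3  0  1  1
1  0  2  3  1  3
0  0  2  2  3  0
t=4: 1  2  3  0  1  0
2  1  3  0  0  3
1  2  3  0  1  1
1  0  2  3  1  3
0  0  2  2  3  0
t=5: 1  2  3  0  1  0
3  1  3  0  0  3
1  2  3  0  1  1
1  0  2  3  1  3
0  0  2  2  3  0
t=6: 2  2  3  0  1  0
0  2  3  0  0  3
2  2  3  0  1  1
1  0  2  3  1  3
0  0  2  2  3  0
t=7: 2  2  3  0  1  0
1  2  3  0  0  3
2  2  3  0  1  1
1  0  2  3  1  3
0  0  2  2  3  0
t=8: 2  2  3  0  1  0
2  2  3  0  0  3
2  2  3  0  1  1
1  0  2  3  1  3
0  0  2  2  3  0
t=9: 2  2  3  0  1  0
3  2  3  0  0  3
2  2  3  0  1  1
1  0  2  3  1  3
0  0  2  2  3  0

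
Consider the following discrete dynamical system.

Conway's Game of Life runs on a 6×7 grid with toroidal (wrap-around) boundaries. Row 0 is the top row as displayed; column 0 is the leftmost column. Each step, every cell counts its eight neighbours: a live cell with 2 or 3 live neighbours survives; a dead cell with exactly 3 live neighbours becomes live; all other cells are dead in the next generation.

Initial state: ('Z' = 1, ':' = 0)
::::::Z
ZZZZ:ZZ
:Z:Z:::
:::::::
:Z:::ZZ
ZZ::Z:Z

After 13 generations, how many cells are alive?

gen 0: ::::::Z
ZZZZ:ZZ
:Z:Z:::
:::::::
:Z:::ZZ
ZZ::Z:Z
gen 1: :::ZZ::
:Z:ZZZZ
:Z:ZZ:Z
Z:Z::::
:Z:::ZZ
:Z:::::
gen 2: Z::Z:::
::::::Z
:Z::::Z
::ZZZ::
:ZZ:::Z
Z:Z:ZZ:
gen 3: ZZ:ZZZ:
::::::Z
Z:ZZ:Z:
:::Z:Z:
Z:::::Z
Z:Z:ZZ:
gen 4: ZZZZ:::
:::::::
::ZZ:Z:
ZZZZ:Z:
ZZ:Z:::
::Z::::
gen 5: :ZZZ:::
::::Z::
:::Z::Z
Z::::::
Z::ZZ:Z
:::::::
gen 6: ::ZZ:::
::::Z::
:::::::
Z::ZZZ:
Z:::::Z
ZZ::Z::
gen 7: :ZZZZ::
:::Z:::
:::Z:Z:
Z:::ZZ:
:::Z:::
ZZZZ::Z
gen 8: ::::Z::
:::::::
:::Z:ZZ
:::Z:ZZ
:::Z:Z:
Z::::::
gen 9: :::::::
::::ZZ:
:::::ZZ
::ZZ:::
:::::Z:
::::Z::
gen 10: ::::ZZ:
::::ZZZ
:::Z:ZZ
::::ZZZ
:::ZZ::
:::::::
gen 11: ::::Z:Z
:::Z:::
Z::Z:::
::::::Z
:::ZZ::
:::Z:Z:
gen 12: :::ZZZ:
:::ZZ::
:::::::
:::ZZ::
:::ZZZ:
:::Z:Z:
gen 13: ::Z::Z:
:::Z:Z:
:::::::
:::Z:Z:
::Z::Z:
::Z:::Z

10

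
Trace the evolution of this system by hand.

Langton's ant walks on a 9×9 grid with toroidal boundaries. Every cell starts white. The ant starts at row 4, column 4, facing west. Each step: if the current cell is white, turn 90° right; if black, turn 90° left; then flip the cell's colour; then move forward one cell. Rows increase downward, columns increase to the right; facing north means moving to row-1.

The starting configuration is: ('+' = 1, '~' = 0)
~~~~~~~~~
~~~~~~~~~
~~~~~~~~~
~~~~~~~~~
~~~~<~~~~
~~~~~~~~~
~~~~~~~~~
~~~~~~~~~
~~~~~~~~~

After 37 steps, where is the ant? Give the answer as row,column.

gen 0: ~~~~~~~~~
~~~~~~~~~
~~~~~~~~~
~~~~~~~~~
~~~~<~~~~
~~~~~~~~~
~~~~~~~~~
~~~~~~~~~
~~~~~~~~~
gen 1: ~~~~~~~~~
~~~~~~~~~
~~~~~~~~~
~~~~^~~~~
~~~~+~~~~
~~~~~~~~~
~~~~~~~~~
~~~~~~~~~
~~~~~~~~~
gen 2: ~~~~~~~~~
~~~~~~~~~
~~~~~~~~~
~~~~+>~~~
~~~~+~~~~
~~~~~~~~~
~~~~~~~~~
~~~~~~~~~
~~~~~~~~~
gen 3: ~~~~~~~~~
~~~~~~~~~
~~~~~~~~~
~~~~++~~~
~~~~+v~~~
~~~~~~~~~
~~~~~~~~~
~~~~~~~~~
~~~~~~~~~
gen 4: ~~~~~~~~~
~~~~~~~~~
~~~~~~~~~
~~~~++~~~
~~~~<+~~~
~~~~~~~~~
~~~~~~~~~
~~~~~~~~~
~~~~~~~~~
gen 5: ~~~~~~~~~
~~~~~~~~~
~~~~~~~~~
~~~~++~~~
~~~~~+~~~
~~~~v~~~~
~~~~~~~~~
~~~~~~~~~
~~~~~~~~~
gen 6: ~~~~~~~~~
~~~~~~~~~
~~~~~~~~~
~~~~++~~~
~~~~~+~~~
~~~<+~~~~
~~~~~~~~~
~~~~~~~~~
~~~~~~~~~
gen 7: ~~~~~~~~~
~~~~~~~~~
~~~~~~~~~
~~~~++~~~
~~~^~+~~~
~~~++~~~~
~~~~~~~~~
~~~~~~~~~
~~~~~~~~~
gen 8: ~~~~~~~~~
~~~~~~~~~
~~~~~~~~~
~~~~++~~~
~~~+>+~~~
~~~++~~~~
~~~~~~~~~
~~~~~~~~~
~~~~~~~~~
gen 9: ~~~~~~~~~
~~~~~~~~~
~~~~~~~~~
~~~~++~~~
~~~+++~~~
~~~+v~~~~
~~~~~~~~~
~~~~~~~~~
~~~~~~~~~
gen 10: ~~~~~~~~~
~~~~~~~~~
~~~~~~~~~
~~~~++~~~
~~~+++~~~
~~~+~>~~~
~~~~~~~~~
~~~~~~~~~
~~~~~~~~~
gen 11: ~~~~~~~~~
~~~~~~~~~
~~~~~~~~~
~~~~++~~~
~~~+++~~~
~~~+~+~~~
~~~~~v~~~
~~~~~~~~~
~~~~~~~~~
gen 12: ~~~~~~~~~
~~~~~~~~~
~~~~~~~~~
~~~~++~~~
~~~+++~~~
~~~+~+~~~
~~~~<+~~~
~~~~~~~~~
~~~~~~~~~
gen 13: ~~~~~~~~~
~~~~~~~~~
~~~~~~~~~
~~~~++~~~
~~~+++~~~
~~~+^+~~~
~~~~++~~~
~~~~~~~~~
~~~~~~~~~
gen 14: ~~~~~~~~~
~~~~~~~~~
~~~~~~~~~
~~~~++~~~
~~~+++~~~
~~~++>~~~
~~~~++~~~
~~~~~~~~~
~~~~~~~~~
gen 15: ~~~~~~~~~
~~~~~~~~~
~~~~~~~~~
~~~~++~~~
~~~++^~~~
~~~++~~~~
~~~~++~~~
~~~~~~~~~
~~~~~~~~~
gen 16: ~~~~~~~~~
~~~~~~~~~
~~~~~~~~~
~~~~++~~~
~~~+<~~~~
~~~++~~~~
~~~~++~~~
~~~~~~~~~
~~~~~~~~~
gen 17: ~~~~~~~~~
~~~~~~~~~
~~~~~~~~~
~~~~++~~~
~~~+~~~~~
~~~+v~~~~
~~~~++~~~
~~~~~~~~~
~~~~~~~~~
gen 18: ~~~~~~~~~
~~~~~~~~~
~~~~~~~~~
~~~~++~~~
~~~+~~~~~
~~~+~>~~~
~~~~++~~~
~~~~~~~~~
~~~~~~~~~
gen 19: ~~~~~~~~~
~~~~~~~~~
~~~~~~~~~
~~~~++~~~
~~~+~~~~~
~~~+~+~~~
~~~~+v~~~
~~~~~~~~~
~~~~~~~~~
gen 20: ~~~~~~~~~
~~~~~~~~~
~~~~~~~~~
~~~~++~~~
~~~+~~~~~
~~~+~+~~~
~~~~+~>~~
~~~~~~~~~
~~~~~~~~~
gen 21: ~~~~~~~~~
~~~~~~~~~
~~~~~~~~~
~~~~++~~~
~~~+~~~~~
~~~+~+~~~
~~~~+~+~~
~~~~~~v~~
~~~~~~~~~
gen 22: ~~~~~~~~~
~~~~~~~~~
~~~~~~~~~
~~~~++~~~
~~~+~~~~~
~~~+~+~~~
~~~~+~+~~
~~~~~<+~~
~~~~~~~~~
gen 23: ~~~~~~~~~
~~~~~~~~~
~~~~~~~~~
~~~~++~~~
~~~+~~~~~
~~~+~+~~~
~~~~+^+~~
~~~~~++~~
~~~~~~~~~
gen 24: ~~~~~~~~~
~~~~~~~~~
~~~~~~~~~
~~~~++~~~
~~~+~~~~~
~~~+~+~~~
~~~~++>~~
~~~~~++~~
~~~~~~~~~
gen 25: ~~~~~~~~~
~~~~~~~~~
~~~~~~~~~
~~~~++~~~
~~~+~~~~~
~~~+~+^~~
~~~~++~~~
~~~~~++~~
~~~~~~~~~
gen 26: ~~~~~~~~~
~~~~~~~~~
~~~~~~~~~
~~~~++~~~
~~~+~~~~~
~~~+~++>~
~~~~++~~~
~~~~~++~~
~~~~~~~~~
gen 27: ~~~~~~~~~
~~~~~~~~~
~~~~~~~~~
~~~~++~~~
~~~+~~~~~
~~~+~+++~
~~~~++~v~
~~~~~++~~
~~~~~~~~~
gen 28: ~~~~~~~~~
~~~~~~~~~
~~~~~~~~~
~~~~++~~~
~~~+~~~~~
~~~+~+++~
~~~~++<+~
~~~~~++~~
~~~~~~~~~
gen 29: ~~~~~~~~~
~~~~~~~~~
~~~~~~~~~
~~~~++~~~
~~~+~~~~~
~~~+~+^+~
~~~~++++~
~~~~~++~~
~~~~~~~~~
gen 30: ~~~~~~~~~
~~~~~~~~~
~~~~~~~~~
~~~~++~~~
~~~+~~~~~
~~~+~<~+~
~~~~++++~
~~~~~++~~
~~~~~~~~~
gen 31: ~~~~~~~~~
~~~~~~~~~
~~~~~~~~~
~~~~++~~~
~~~+~~~~~
~~~+~~~+~
~~~~+v++~
~~~~~++~~
~~~~~~~~~
gen 32: ~~~~~~~~~
~~~~~~~~~
~~~~~~~~~
~~~~++~~~
~~~+~~~~~
~~~+~~~+~
~~~~+~>+~
~~~~~++~~
~~~~~~~~~
gen 33: ~~~~~~~~~
~~~~~~~~~
~~~~~~~~~
~~~~++~~~
~~~+~~~~~
~~~+~~^+~
~~~~+~~+~
~~~~~++~~
~~~~~~~~~
gen 34: ~~~~~~~~~
~~~~~~~~~
~~~~~~~~~
~~~~++~~~
~~~+~~~~~
~~~+~~+>~
~~~~+~~+~
~~~~~++~~
~~~~~~~~~
gen 35: ~~~~~~~~~
~~~~~~~~~
~~~~~~~~~
~~~~++~~~
~~~+~~~^~
~~~+~~+~~
~~~~+~~+~
~~~~~++~~
~~~~~~~~~
gen 36: ~~~~~~~~~
~~~~~~~~~
~~~~~~~~~
~~~~++~~~
~~~+~~~+>
~~~+~~+~~
~~~~+~~+~
~~~~~++~~
~~~~~~~~~
gen 37: ~~~~~~~~~
~~~~~~~~~
~~~~~~~~~
~~~~++~~~
~~~+~~~++
~~~+~~+~v
~~~~+~~+~
~~~~~++~~
~~~~~~~~~

5,8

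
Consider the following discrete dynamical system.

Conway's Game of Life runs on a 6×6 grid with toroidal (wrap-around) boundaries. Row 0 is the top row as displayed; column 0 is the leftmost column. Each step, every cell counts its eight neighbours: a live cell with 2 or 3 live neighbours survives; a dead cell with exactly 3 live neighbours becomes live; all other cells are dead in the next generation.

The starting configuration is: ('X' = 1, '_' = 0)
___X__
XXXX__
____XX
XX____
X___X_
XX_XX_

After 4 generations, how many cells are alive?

step 0: ___X__
XXXX__
____XX
XX____
X___X_
XX_XX_
step 1: _____X
XXXX_X
___XXX
XX__X_
__XXX_
XXXXX_
step 2: ______
_XXX__
______
XX____
______
XX____
step 3: X_____
__X___
X_____
______
______
______
step 4: ______
_X____
______
______
______
______

1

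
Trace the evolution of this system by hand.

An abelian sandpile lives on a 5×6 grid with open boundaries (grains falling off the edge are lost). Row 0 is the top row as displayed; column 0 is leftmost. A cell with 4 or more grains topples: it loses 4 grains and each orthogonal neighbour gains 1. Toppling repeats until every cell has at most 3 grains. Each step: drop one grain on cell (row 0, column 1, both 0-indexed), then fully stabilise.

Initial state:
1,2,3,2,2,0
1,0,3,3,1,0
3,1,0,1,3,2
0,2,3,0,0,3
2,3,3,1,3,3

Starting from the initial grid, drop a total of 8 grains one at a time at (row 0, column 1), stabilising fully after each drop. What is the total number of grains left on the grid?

55

t=0: 1,2,3,2,2,0
1,0,3,3,1,0
3,1,0,1,3,2
0,2,3,0,0,3
2,3,3,1,3,3
t=1: 1,3,3,2,2,0
1,0,3,3,1,0
3,1,0,1,3,2
0,2,3,0,0,3
2,3,3,1,3,3
t=2: 2,1,2,0,3,0
1,2,1,1,2,0
3,1,1,2,3,2
0,2,3,0,0,3
2,3,3,1,3,3
t=3: 2,2,2,0,3,0
1,2,1,1,2,0
3,1,1,2,3,2
0,2,3,0,0,3
2,3,3,1,3,3
t=4: 2,3,2,0,3,0
1,2,1,1,2,0
3,1,1,2,3,2
0,2,3,0,0,3
2,3,3,1,3,3
t=5: 3,0,3,0,3,0
1,3,1,1,2,0
3,1,1,2,3,2
0,2,3,0,0,3
2,3,3,1,3,3
t=6: 3,1,3,0,3,0
1,3,1,1,2,0
3,1,1,2,3,2
0,2,3,0,0,3
2,3,3,1,3,3
t=7: 3,2,3,0,3,0
1,3,1,1,2,0
3,1,1,2,3,2
0,2,3,0,0,3
2,3,3,1,3,3
t=8: 3,3,3,0,3,0
1,3,1,1,2,0
3,1,1,2,3,2
0,2,3,0,0,3
2,3,3,1,3,3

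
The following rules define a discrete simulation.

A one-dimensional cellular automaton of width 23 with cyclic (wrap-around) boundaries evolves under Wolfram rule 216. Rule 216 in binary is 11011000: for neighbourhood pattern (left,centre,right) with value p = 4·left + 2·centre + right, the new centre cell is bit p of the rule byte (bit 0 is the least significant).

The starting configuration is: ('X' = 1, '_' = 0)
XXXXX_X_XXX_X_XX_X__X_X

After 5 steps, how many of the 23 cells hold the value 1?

19

gen 0: XXXXX_X_XXX_X_XX_X__X_X
gen 1: XXXXX___XXX___XX__X___X
gen 2: XXXXXX__XXXX__XXX__X__X
gen 3: XXXXXXX_XXXXX_XXXX__X_X
gen 4: XXXXXXX_XXXXX_XXXXX___X
gen 5: XXXXXXX_XXXXX_XXXXXX__X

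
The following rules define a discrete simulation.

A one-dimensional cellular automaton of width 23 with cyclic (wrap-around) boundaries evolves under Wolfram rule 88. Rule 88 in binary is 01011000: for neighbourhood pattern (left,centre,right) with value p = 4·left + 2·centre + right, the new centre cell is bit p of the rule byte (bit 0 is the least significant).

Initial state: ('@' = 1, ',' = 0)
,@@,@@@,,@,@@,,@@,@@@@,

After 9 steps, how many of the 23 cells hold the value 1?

9

t=0: ,@@,@@@,,@,@@,,@@,@@@@,
t=1: ,@@,@,@@,,,@@@,@@,@,,@@
t=2: ,@@,,,@@@,,@,@,@@,,@,@@
t=3: ,@@@,,@,@@,,,,,@@@,,,@@
t=4: ,@,@@,,,@@@,,,,@,@@,,@@
t=5: ,,,@@@,,@,@@,,,,,@@@,@@
t=6: @,,@,@@,,,@@@,,,,@,@,@@
t=7: @@,,,@@@,,@,@@,,,,,,,@,
t=8: @@@,,@,@@,,,@@@,,,,,,,,
t=9: @,@@,,,@@@,,@,@@,,,,,,,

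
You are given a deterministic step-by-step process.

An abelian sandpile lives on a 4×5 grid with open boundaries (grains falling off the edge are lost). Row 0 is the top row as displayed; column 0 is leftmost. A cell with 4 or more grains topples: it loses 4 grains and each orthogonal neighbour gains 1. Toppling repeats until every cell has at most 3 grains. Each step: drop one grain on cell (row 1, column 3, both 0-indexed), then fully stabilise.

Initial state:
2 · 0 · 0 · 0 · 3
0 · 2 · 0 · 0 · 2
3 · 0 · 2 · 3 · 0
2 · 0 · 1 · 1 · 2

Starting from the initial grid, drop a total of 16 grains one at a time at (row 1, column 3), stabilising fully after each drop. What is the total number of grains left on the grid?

33

gen 0: 2 · 0 · 0 · 0 · 3
0 · 2 · 0 · 0 · 2
3 · 0 · 2 · 3 · 0
2 · 0 · 1 · 1 · 2
gen 1: 2 · 0 · 0 · 0 · 3
0 · 2 · 0 · 1 · 2
3 · 0 · 2 · 3 · 0
2 · 0 · 1 · 1 · 2
gen 2: 2 · 0 · 0 · 0 · 3
0 · 2 · 0 · 2 · 2
3 · 0 · 2 · 3 · 0
2 · 0 · 1 · 1 · 2
gen 3: 2 · 0 · 0 · 0 · 3
0 · 2 · 0 · 3 · 2
3 · 0 · 2 · 3 · 0
2 · 0 · 1 · 1 · 2
gen 4: 2 · 0 · 0 · 1 · 3
0 · 2 · 1 · 1 · 3
3 · 0 · 3 · 0 · 1
2 · 0 · 1 · 2 · 2
gen 5: 2 · 0 · 0 · 1 · 3
0 · 2 · 1 · 2 · 3
3 · 0 · 3 · 0 · 1
2 · 0 · 1 · 2 · 2
gen 6: 2 · 0 · 0 · 1 · 3
0 · 2 · 1 · 3 · 3
3 · 0 · 3 · 0 · 1
2 · 0 · 1 · 2 · 2
gen 7: 2 · 0 · 0 · 3 · 0
0 · 2 · 2 · 1 · 1
3 · 0 · 3 · 1 · 2
2 · 0 · 1 · 2 · 2
gen 8: 2 · 0 · 0 · 3 · 0
0 · 2 · 2 · 2 · 1
3 · 0 · 3 · 1 · 2
2 · 0 · 1 · 2 · 2
gen 9: 2 · 0 · 0 · 3 · 0
0 · 2 · 2 · 3 · 1
3 · 0 · 3 · 1 · 2
2 · 0 · 1 · 2 · 2
gen 10: 2 · 0 · 1 · 0 · 1
0 · 2 · 3 · 1 · 2
3 · 0 · 3 · 2 · 2
2 · 0 · 1 · 2 · 2
gen 11: 2 · 0 · 1 · 0 · 1
0 · 2 · 3 · 2 · 2
3 · 0 · 3 · 2 · 2
2 · 0 · 1 · 2 · 2
gen 12: 2 · 0 · 1 · 0 · 1
0 · 2 · 3 · 3 · 2
3 · 0 · 3 · 2 · 2
2 · 0 · 1 · 2 · 2
gen 13: 2 · 0 · 2 · 1 · 1
0 · 3 · 1 · 2 · 3
3 · 1 · 1 · 0 · 3
2 · 0 · 2 · 3 · 2
gen 14: 2 · 0 · 2 · 1 · 1
0 · 3 · 1 · 3 · 3
3 · 1 · 1 · 0 · 3
2 · 0 · 2 · 3 · 2
gen 15: 2 · 0 · 2 · 2 · 2
0 · 3 · 2 · 1 · 1
3 · 1 · 1 · 2 · 0
2 · 0 · 2 · 3 · 3
gen 16: 2 · 0 · 2 · 2 · 2
0 · 3 · 2 · 2 · 1
3 · 1 · 1 · 2 · 0
2 · 0 · 2 · 3 · 3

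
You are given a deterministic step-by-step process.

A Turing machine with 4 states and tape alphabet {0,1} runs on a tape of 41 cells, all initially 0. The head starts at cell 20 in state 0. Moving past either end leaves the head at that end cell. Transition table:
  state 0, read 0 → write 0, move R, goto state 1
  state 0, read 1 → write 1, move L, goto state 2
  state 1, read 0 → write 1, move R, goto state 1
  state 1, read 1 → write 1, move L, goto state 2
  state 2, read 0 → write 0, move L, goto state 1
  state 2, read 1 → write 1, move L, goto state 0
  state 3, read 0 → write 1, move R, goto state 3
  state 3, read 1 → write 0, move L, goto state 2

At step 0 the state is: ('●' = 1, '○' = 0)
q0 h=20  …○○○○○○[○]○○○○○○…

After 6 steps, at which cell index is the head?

0) q0 h=20  …○○○○○○[○]○○○○○○…
1) q1 h=21  …○○○○○○[○]○○○○○○…
2) q1 h=22  …○○○○○●[○]○○○○○○…
3) q1 h=23  …○○○○●●[○]○○○○○○…
4) q1 h=24  …○○○●●●[○]○○○○○○…
5) q1 h=25  …○○●●●●[○]○○○○○○…
6) q1 h=26  …○●●●●●[○]○○○○○○…

26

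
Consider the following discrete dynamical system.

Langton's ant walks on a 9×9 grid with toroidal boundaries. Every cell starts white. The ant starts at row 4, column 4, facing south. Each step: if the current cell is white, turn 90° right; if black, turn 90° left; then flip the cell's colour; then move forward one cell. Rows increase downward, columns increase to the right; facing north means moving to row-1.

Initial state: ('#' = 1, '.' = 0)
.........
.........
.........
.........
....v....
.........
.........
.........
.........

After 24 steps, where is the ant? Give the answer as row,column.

2,6

k=0  .........
.........
.........
.........
....v....
.........
.........
.........
.........
k=1  .........
.........
.........
.........
...<#....
.........
.........
.........
.........
k=2  .........
.........
.........
...^.....
...##....
.........
.........
.........
.........
k=3  .........
.........
.........
...#>....
...##....
.........
.........
.........
.........
k=4  .........
.........
.........
...##....
...#v....
.........
.........
.........
.........
k=5  .........
.........
.........
...##....
...#.>...
.........
.........
.........
.........
k=6  .........
.........
.........
...##....
...#.#...
.....v...
.........
.........
.........
k=7  .........
.........
.........
...##....
...#.#...
....<#...
.........
.........
.........
k=8  .........
.........
.........
...##....
...#^#...
....##...
.........
.........
.........
k=9  .........
.........
.........
...##....
...##>...
....##...
.........
.........
.........
k=10  .........
.........
.........
...##^...
...##....
....##...
.........
.........
.........
k=11  .........
.........
.........
...###>..
...##....
....##...
.........
.........
.........
k=12  .........
.........
.........
...####..
...##.v..
....##...
.........
.........
.........
k=13  .........
.........
.........
...####..
...##<#..
....##...
.........
.........
.........
k=14  .........
.........
.........
...##^#..
...####..
....##...
.........
.........
.........
k=15  .........
.........
.........
...#<.#..
...####..
....##...
.........
.........
.........
k=16  .........
.........
.........
...#..#..
...#v##..
....##...
.........
.........
.........
k=17  .........
.........
.........
...#..#..
...#.>#..
....##...
.........
.........
.........
k=18  .........
.........
.........
...#.^#..
...#..#..
....##...
.........
.........
.........
k=19  .........
.........
.........
...#.#>..
...#..#..
....##...
.........
.........
.........
k=20  .........
.........
......^..
...#.#...
...#..#..
....##...
.........
.........
.........
k=21  .........
.........
......#>.
...#.#...
...#..#..
....##...
.........
.........
.........
k=22  .........
.........
......##.
...#.#.v.
...#..#..
....##...
.........
.........
.........
k=23  .........
.........
......##.
...#.#<#.
...#..#..
....##...
.........
.........
.........
k=24  .........
.........
......^#.
...#.###.
...#..#..
....##...
.........
.........
.........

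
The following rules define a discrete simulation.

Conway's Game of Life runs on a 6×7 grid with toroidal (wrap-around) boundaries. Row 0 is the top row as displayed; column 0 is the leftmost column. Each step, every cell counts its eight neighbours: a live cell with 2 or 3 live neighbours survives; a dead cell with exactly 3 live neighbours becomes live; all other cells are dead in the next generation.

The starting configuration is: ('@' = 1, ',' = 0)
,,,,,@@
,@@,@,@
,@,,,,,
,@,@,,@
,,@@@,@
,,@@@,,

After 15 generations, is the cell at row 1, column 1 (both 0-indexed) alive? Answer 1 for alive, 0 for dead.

k=0  ,,,,,@@
,@@,@,@
,@,,,,,
,@,@,,@
,,@@@,@
,,@@@,,
k=1  @@,,,,@
,@@,,,@
,@,@,@,
,@,@@@,
@@,,,,,
,,@,,,@
k=2  ,,,,,@@
,,,,,@@
,@,@,@@
,@,@,@@
@@,@@@@
,,@,,,@
k=3  @,,,,,,
,,,,,,,
,,,,,,,
,@,@,,,
,@,@,,,
,@@@,,,
k=4  ,@@,,,,
,,,,,,,
,,,,,,,
,,,,,,,
@@,@@,,
@@,@,,,
k=5  @@@,,,,
,,,,,,,
,,,,,,,
,,,,,,,
@@,@@,,
,,,@@,,
k=6  ,@@@,,,
,@,,,,,
,,,,,,,
,,,,,,,
,,@@@,,
,,,,@,,
k=7  ,@@@,,,
,@,,,,,
,,,,,,,
,,,@,,,
,,,@@,,
,@,,@,,
k=8  @@,@,,,
,@,,,,,
,,,,,,,
,,,@@,,
,,@@@,,
,@,,@,,
k=9  @@,,,,,
@@@,,,,
,,,,,,,
,,@,@,,
,,@,,@,
@@,,@,,
k=10  ,,,,,,@
@,@,,,,
,,@@,,,
,,,@,,,
,,@,@@,
@,@,,,@
k=11  ,,,,,,@
,@@@,,,
,@@@,,,
,,,,,,,
,@@,@@@
@@,@,,@
k=12  ,,,@,,@
@@,@,,,
,@,@,,,
@,,,@@,
,@@@@@@
,@,@@,,
k=13  ,@,@,,,
@@,@@,,
,@,@,,@
@,,,,,,
,@,,,,@
,@,,,,@
k=14  ,@,@@,,
,@,@@,,
,@,@@,@
,@@,,,@
,@,,,,@
,@,,,,,
k=15  @@,@@,,
,@,,,,,
,@,,@,,
,@,@,,@
,@,,,,,
,@,,,,,

1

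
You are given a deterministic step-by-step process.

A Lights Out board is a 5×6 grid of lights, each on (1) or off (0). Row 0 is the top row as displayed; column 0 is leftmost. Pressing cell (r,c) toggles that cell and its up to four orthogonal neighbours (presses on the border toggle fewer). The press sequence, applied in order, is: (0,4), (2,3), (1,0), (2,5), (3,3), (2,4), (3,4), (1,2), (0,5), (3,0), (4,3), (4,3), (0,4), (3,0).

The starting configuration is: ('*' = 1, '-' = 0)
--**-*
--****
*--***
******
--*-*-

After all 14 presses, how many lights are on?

13

gen 0: --**-*
--****
*--***
******
--*-*-
gen 1: --*-*-
--**-*
*--***
******
--*-*-
gen 2: --*-*-
--*--*
*-*--*
***-**
--*-*-
gen 3: *-*-*-
***--*
--*--*
***-**
--*-*-
gen 4: *-*-*-
***---
--*-*-
***-*-
--*-*-
gen 5: *-*-*-
***---
--***-
**-*--
--***-
gen 6: *-*-*-
***-*-
--*--*
**-**-
--***-
gen 7: *-*-*-
***-*-
--*-**
**---*
--**--
gen 8: *---*-
*--**-
----**
**---*
--**--
gen 9: *----*
*--***
----**
**---*
--**--
gen 10: *----*
*--***
*---**
-----*
*-**--
gen 11: *----*
*--***
*---**
---*-*
*---*-
gen 12: *----*
*--***
*---**
-----*
*-**--
gen 13: *--**-
*--*-*
*---**
-----*
*-**--
gen 14: *--**-
*--*-*
----**
**---*
--**--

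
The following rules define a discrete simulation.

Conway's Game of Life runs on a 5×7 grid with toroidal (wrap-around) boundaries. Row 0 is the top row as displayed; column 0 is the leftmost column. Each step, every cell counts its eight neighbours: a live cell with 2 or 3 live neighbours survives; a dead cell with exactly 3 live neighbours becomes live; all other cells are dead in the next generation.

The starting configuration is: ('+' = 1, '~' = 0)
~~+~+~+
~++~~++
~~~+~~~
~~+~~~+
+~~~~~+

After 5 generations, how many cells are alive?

k=0  ~~+~+~+
~++~~++
~~~+~~~
~~+~~~+
+~~~~~+
k=1  ~~++~~~
+++~+++
++~+~++
+~~~~~+
++~+~~+
k=2  ~~~~~~~
~~~~~~~
~~~+~~~
~~~~+~~
~+~+~~+
k=3  ~~~~~~~
~~~~~~~
~~~~~~~
~~+++~~
~~~~~~~
k=4  ~~~~~~~
~~~~~~~
~~~+~~~
~~~+~~~
~~~+~~~
k=5  ~~~~~~~
~~~~~~~
~~~~~~~
~~+++~~
~~~~~~~

3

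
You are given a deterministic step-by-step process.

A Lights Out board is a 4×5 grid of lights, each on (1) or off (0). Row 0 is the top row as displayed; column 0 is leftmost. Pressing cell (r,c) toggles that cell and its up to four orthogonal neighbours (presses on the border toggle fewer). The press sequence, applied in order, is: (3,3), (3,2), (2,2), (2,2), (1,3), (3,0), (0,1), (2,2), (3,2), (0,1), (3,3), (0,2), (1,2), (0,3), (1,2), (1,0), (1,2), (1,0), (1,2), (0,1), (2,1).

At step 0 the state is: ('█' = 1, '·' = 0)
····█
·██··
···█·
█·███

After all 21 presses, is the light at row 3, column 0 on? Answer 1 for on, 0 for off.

gen 0: ····█
·██··
···█·
█·███
gen 1: ····█
·██··
·····
█····
gen 2: ····█
·██··
··█··
████·
gen 3: ····█
·█···
·█·█·
██·█·
gen 4: ····█
·██··
··█··
████·
gen 5: ···██
·█·██
··██·
████·
gen 6: ···██
·█·██
█·██·
··██·
gen 7: █████
···██
█·██·
··██·
gen 8: █████
··███
██···
···█·
gen 9: █████
··███
███··
·██··
gen 10: ···██
·████
███··
·██··
gen 11: ···██
·████
████·
·█·██
gen 12: ·██·█
·█·██
████·
·█·██
gen 13: ·█··█
··█·█
██·█·
·█·██
gen 14: ·███·
··███
██·█·
·█·██
gen 15: ·█·█·
·█··█
████·
·█·██
gen 16: ██·█·
█···█
·███·
·█·██
gen 17: ████·
█████
·█·█·
·█·██
gen 18: ·███·
··███
██·█·
·█·██
gen 19: ·█·█·
·█··█
████·
·█·██
gen 20: █·██·
····█
████·
·█·██
gen 21: █·██·
·█··█
···█·
···██

0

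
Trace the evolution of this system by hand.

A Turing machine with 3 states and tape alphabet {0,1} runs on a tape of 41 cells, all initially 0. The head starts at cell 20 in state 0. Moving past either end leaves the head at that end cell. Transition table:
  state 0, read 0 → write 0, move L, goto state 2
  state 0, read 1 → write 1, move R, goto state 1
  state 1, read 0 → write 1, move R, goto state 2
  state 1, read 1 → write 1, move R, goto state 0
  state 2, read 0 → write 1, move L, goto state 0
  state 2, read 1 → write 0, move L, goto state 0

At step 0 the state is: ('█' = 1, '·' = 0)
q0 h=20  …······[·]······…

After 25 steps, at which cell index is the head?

step 0: q0 h=20  …······[·]······…
step 1: q2 h=19  …······[·]······…
step 2: q0 h=18  …······[·]█·····…
step 3: q2 h=17  …······[·]·█····…
step 4: q0 h=16  …······[·]█·█···…
step 5: q2 h=15  …······[·]·█·█··…
step 6: q0 h=14  …······[·]█·█·█·…
step 7: q2 h=13  …······[·]·█·█·█…
step 8: q0 h=12  …······[·]█·█·█·…
step 9: q2 h=11  …······[·]·█·█·█…
step 10: q0 h=10  …······[·]█·█·█·…
step 11: q2 h= 9  …······[·]·█·█·█…
step 12: q0 h= 8  …······[·]█·█·█·…
step 13: q2 h= 7  …······[·]·█·█·█…
step 14: q0 h= 6  |······[·]█·█·█·…
step 15: q2 h= 5  |·····[·]·█·█·█…
step 16: q0 h= 4  |····[·]█·█·█·…
step 17: q2 h= 3  |···[·]·█·█·█…
step 18: q0 h= 2  |··[·]█·█·█·…
step 19: q2 h= 1  |·[·]·█·█·█…
step 20: q0 h= 0  |[·]█·█·█·…
step 21: q2 h= 0  |[·]█·█·█·…
step 22: q0 h= 0  |[█]█·█·█·…
step 23: q1 h= 1  |█[█]·█·█·█…
step 24: q0 h= 2  |██[·]█·█·█·…
step 25: q2 h= 1  |█[█]·█·█·█…

1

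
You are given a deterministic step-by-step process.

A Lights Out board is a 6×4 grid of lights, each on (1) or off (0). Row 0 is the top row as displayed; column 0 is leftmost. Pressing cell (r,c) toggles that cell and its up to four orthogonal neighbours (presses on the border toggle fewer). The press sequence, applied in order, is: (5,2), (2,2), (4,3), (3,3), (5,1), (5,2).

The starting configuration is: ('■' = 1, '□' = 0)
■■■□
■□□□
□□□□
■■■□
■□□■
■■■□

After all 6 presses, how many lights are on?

15

0) ■■■□
■□□□
□□□□
■■■□
■□□■
■■■□
1) ■■■□
■□□□
□□□□
■■■□
■□■■
■□□■
2) ■■■□
■□■□
□■■■
■■□□
■□■■
■□□■
3) ■■■□
■□■□
□■■■
■■□■
■□□□
■□□□
4) ■■■□
■□■□
□■■□
■■■□
■□□■
■□□□
5) ■■■□
■□■□
□■■□
■■■□
■■□■
□■■□
6) ■■■□
■□■□
□■■□
■■■□
■■■■
□□□■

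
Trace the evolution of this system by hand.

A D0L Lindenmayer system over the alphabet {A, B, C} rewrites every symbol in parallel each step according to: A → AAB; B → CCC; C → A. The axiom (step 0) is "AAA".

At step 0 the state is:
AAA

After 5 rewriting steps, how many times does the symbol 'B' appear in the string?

gen 0: AAA
gen 1: AABAABAAB
gen 2: AABAABCCCAABAABCCCAABAABCCC
gen 3: AABAABCCCAABAABCCCAAAAABAABCCCAABAABCCCAAAAABAABCCCAABAABCCCAAA
gen 4: AABAABCCCAABAABCCCAAAAABAABCCCAABAABCCCAAAAABAABAABAABAABC…BAABAABAABAABCCCAABAABCCCAAAAABAABCCCAABAABCCCAAAAABAABAAB  (len 153)
gen 5: AABAABCCCAABAABCCCAAAAABAABCCCAABAABCCCAAAAABAABAABAABAABC…AAABAABCCCAABAABCCCAAAAABAABAABAABAABCCCAABAABCCCAABAABCCC  (len 387)

84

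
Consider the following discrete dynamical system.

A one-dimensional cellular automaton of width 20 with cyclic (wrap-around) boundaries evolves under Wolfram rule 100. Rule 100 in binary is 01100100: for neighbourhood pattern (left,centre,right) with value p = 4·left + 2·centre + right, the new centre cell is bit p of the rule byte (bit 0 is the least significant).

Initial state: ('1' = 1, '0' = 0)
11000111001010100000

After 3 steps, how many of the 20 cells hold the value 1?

step 0: 11000111001010100000
step 1: 01000001001111100000
step 2: 01000001000000100000
step 3: 01000001000000100000

3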